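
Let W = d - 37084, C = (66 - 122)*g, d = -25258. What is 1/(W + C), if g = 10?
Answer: -1/62902 ≈ -1.5898e-5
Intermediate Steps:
C = -560 (C = (66 - 122)*10 = -56*10 = -560)
W = -62342 (W = -25258 - 37084 = -62342)
1/(W + C) = 1/(-62342 - 560) = 1/(-62902) = -1/62902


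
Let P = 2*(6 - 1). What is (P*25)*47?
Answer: 11750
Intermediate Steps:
P = 10 (P = 2*5 = 10)
(P*25)*47 = (10*25)*47 = 250*47 = 11750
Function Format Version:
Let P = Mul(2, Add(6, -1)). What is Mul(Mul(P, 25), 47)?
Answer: 11750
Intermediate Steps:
P = 10 (P = Mul(2, 5) = 10)
Mul(Mul(P, 25), 47) = Mul(Mul(10, 25), 47) = Mul(250, 47) = 11750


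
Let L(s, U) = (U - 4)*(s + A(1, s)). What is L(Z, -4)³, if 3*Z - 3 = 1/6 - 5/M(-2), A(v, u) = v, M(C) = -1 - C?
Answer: -21952/729 ≈ -30.112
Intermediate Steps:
Z = -11/18 (Z = 1 + (1/6 - 5/(-1 - 1*(-2)))/3 = 1 + (1*(⅙) - 5/(-1 + 2))/3 = 1 + (⅙ - 5/1)/3 = 1 + (⅙ - 5*1)/3 = 1 + (⅙ - 5)/3 = 1 + (⅓)*(-29/6) = 1 - 29/18 = -11/18 ≈ -0.61111)
L(s, U) = (1 + s)*(-4 + U) (L(s, U) = (U - 4)*(s + 1) = (-4 + U)*(1 + s) = (1 + s)*(-4 + U))
L(Z, -4)³ = (-4 - 4 - 4*(-11/18) - 4*(-11/18))³ = (-4 - 4 + 22/9 + 22/9)³ = (-28/9)³ = -21952/729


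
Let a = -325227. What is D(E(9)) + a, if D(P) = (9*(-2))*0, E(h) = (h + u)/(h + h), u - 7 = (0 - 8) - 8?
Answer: -325227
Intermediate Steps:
u = -9 (u = 7 + ((0 - 8) - 8) = 7 + (-8 - 8) = 7 - 16 = -9)
E(h) = (-9 + h)/(2*h) (E(h) = (h - 9)/(h + h) = (-9 + h)/((2*h)) = (-9 + h)*(1/(2*h)) = (-9 + h)/(2*h))
D(P) = 0 (D(P) = -18*0 = 0)
D(E(9)) + a = 0 - 325227 = -325227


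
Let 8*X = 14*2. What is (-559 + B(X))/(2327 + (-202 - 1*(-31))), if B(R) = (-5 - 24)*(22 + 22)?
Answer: -1835/2156 ≈ -0.85111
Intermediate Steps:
X = 7/2 (X = (14*2)/8 = (⅛)*28 = 7/2 ≈ 3.5000)
B(R) = -1276 (B(R) = -29*44 = -1276)
(-559 + B(X))/(2327 + (-202 - 1*(-31))) = (-559 - 1276)/(2327 + (-202 - 1*(-31))) = -1835/(2327 + (-202 + 31)) = -1835/(2327 - 171) = -1835/2156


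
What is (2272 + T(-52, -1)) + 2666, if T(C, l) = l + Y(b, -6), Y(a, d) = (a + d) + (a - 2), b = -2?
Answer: 4925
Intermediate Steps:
Y(a, d) = -2 + d + 2*a (Y(a, d) = (a + d) + (-2 + a) = -2 + d + 2*a)
T(C, l) = -12 + l (T(C, l) = l + (-2 - 6 + 2*(-2)) = l + (-2 - 6 - 4) = l - 12 = -12 + l)
(2272 + T(-52, -1)) + 2666 = (2272 + (-12 - 1)) + 2666 = (2272 - 13) + 2666 = 2259 + 2666 = 4925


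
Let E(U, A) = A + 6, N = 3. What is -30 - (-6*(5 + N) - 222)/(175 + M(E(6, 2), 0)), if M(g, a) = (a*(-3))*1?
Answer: -996/35 ≈ -28.457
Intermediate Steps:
E(U, A) = 6 + A
M(g, a) = -3*a (M(g, a) = -3*a*1 = -3*a)
-30 - (-6*(5 + N) - 222)/(175 + M(E(6, 2), 0)) = -30 - (-6*(5 + 3) - 222)/(175 - 3*0) = -30 - (-6*8 - 222)/(175 + 0) = -30 - (-48 - 222)/175 = -30 - (-270)/175 = -30 - 1*(-54/35) = -30 + 54/35 = -996/35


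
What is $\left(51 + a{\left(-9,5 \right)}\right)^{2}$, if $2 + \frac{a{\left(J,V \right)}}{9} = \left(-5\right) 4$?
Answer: $21609$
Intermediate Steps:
$a{\left(J,V \right)} = -198$ ($a{\left(J,V \right)} = -18 + 9 \left(\left(-5\right) 4\right) = -18 + 9 \left(-20\right) = -18 - 180 = -198$)
$\left(51 + a{\left(-9,5 \right)}\right)^{2} = \left(51 - 198\right)^{2} = \left(-147\right)^{2} = 21609$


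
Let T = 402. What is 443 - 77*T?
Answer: -30511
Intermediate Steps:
443 - 77*T = 443 - 77*402 = 443 - 30954 = -30511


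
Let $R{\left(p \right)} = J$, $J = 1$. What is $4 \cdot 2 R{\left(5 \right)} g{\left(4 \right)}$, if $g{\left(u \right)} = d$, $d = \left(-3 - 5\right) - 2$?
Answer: $-80$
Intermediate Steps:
$d = -10$ ($d = -8 - 2 = -10$)
$g{\left(u \right)} = -10$
$R{\left(p \right)} = 1$
$4 \cdot 2 R{\left(5 \right)} g{\left(4 \right)} = 4 \cdot 2 \cdot 1 \left(-10\right) = 8 \cdot 1 \left(-10\right) = 8 \left(-10\right) = -80$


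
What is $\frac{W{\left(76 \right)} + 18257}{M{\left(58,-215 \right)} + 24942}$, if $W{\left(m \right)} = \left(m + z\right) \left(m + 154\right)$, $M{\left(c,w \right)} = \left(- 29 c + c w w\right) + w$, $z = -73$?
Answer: $\frac{18947}{2704095} \approx 0.0070068$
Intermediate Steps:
$M{\left(c,w \right)} = w - 29 c + c w^{2}$ ($M{\left(c,w \right)} = \left(- 29 c + c w^{2}\right) + w = w - 29 c + c w^{2}$)
$W{\left(m \right)} = \left(-73 + m\right) \left(154 + m\right)$ ($W{\left(m \right)} = \left(m - 73\right) \left(m + 154\right) = \left(-73 + m\right) \left(154 + m\right)$)
$\frac{W{\left(76 \right)} + 18257}{M{\left(58,-215 \right)} + 24942} = \frac{\left(-11242 + 76^{2} + 81 \cdot 76\right) + 18257}{\left(-215 - 1682 + 58 \left(-215\right)^{2}\right) + 24942} = \frac{\left(-11242 + 5776 + 6156\right) + 18257}{\left(-215 - 1682 + 58 \cdot 46225\right) + 24942} = \frac{690 + 18257}{\left(-215 - 1682 + 2681050\right) + 24942} = \frac{18947}{2679153 + 24942} = \frac{18947}{2704095}$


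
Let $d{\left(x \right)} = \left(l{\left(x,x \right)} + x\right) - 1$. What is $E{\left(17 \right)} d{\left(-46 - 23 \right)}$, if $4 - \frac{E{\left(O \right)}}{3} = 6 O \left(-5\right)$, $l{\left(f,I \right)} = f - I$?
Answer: $-107940$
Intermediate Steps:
$d{\left(x \right)} = -1 + x$ ($d{\left(x \right)} = \left(\left(x - x\right) + x\right) - 1 = \left(0 + x\right) - 1 = x - 1 = -1 + x$)
$E{\left(O \right)} = 12 + 90 O$ ($E{\left(O \right)} = 12 - 3 \cdot 6 O \left(-5\right) = 12 - 3 \left(- 30 O\right) = 12 + 90 O$)
$E{\left(17 \right)} d{\left(-46 - 23 \right)} = \left(12 + 90 \cdot 17\right) \left(-1 - 69\right) = \left(12 + 1530\right) \left(-1 - 69\right) = 1542 \left(-1 - 69\right) = 1542 \left(-70\right) = -107940$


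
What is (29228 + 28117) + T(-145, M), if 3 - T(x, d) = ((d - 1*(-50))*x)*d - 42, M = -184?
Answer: 3632510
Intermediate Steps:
T(x, d) = 45 - d*x*(50 + d) (T(x, d) = 3 - (((d - 1*(-50))*x)*d - 42) = 3 - (((d + 50)*x)*d - 42) = 3 - (((50 + d)*x)*d - 42) = 3 - ((x*(50 + d))*d - 42) = 3 - (d*x*(50 + d) - 42) = 3 - (-42 + d*x*(50 + d)) = 3 + (42 - d*x*(50 + d)) = 45 - d*x*(50 + d))
(29228 + 28117) + T(-145, M) = (29228 + 28117) + (45 - 1*(-145)*(-184)² - 50*(-184)*(-145)) = 57345 + (45 - 1*(-145)*33856 - 1334000) = 57345 + (45 + 4909120 - 1334000) = 57345 + 3575165 = 3632510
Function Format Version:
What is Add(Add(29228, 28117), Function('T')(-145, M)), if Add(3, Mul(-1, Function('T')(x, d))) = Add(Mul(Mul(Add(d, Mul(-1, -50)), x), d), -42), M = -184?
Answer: 3632510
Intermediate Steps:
Function('T')(x, d) = Add(45, Mul(-1, d, x, Add(50, d))) (Function('T')(x, d) = Add(3, Mul(-1, Add(Mul(Mul(Add(d, Mul(-1, -50)), x), d), -42))) = Add(3, Mul(-1, Add(Mul(Mul(Add(d, 50), x), d), -42))) = Add(3, Mul(-1, Add(Mul(Mul(Add(50, d), x), d), -42))) = Add(3, Mul(-1, Add(Mul(Mul(x, Add(50, d)), d), -42))) = Add(3, Mul(-1, Add(Mul(d, x, Add(50, d)), -42))) = Add(3, Mul(-1, Add(-42, Mul(d, x, Add(50, d))))) = Add(3, Add(42, Mul(-1, d, x, Add(50, d)))) = Add(45, Mul(-1, d, x, Add(50, d))))
Add(Add(29228, 28117), Function('T')(-145, M)) = Add(Add(29228, 28117), Add(45, Mul(-1, -145, Pow(-184, 2)), Mul(-50, -184, -145))) = Add(57345, Add(45, Mul(-1, -145, 33856), -1334000)) = Add(57345, Add(45, 4909120, -1334000)) = Add(57345, 3575165) = 3632510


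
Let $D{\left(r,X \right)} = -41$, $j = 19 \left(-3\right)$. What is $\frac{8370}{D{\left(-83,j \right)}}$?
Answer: $- \frac{8370}{41} \approx -204.15$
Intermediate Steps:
$j = -57$
$\frac{8370}{D{\left(-83,j \right)}} = \frac{8370}{-41} = 8370 \left(- \frac{1}{41}\right) = - \frac{8370}{41}$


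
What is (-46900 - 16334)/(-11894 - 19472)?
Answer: 31617/15683 ≈ 2.0160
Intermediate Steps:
(-46900 - 16334)/(-11894 - 19472) = -63234/(-31366) = -63234*(-1/31366) = 31617/15683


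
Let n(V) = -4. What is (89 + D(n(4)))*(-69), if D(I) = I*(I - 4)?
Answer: -8349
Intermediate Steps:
D(I) = I*(-4 + I)
(89 + D(n(4)))*(-69) = (89 - 4*(-4 - 4))*(-69) = (89 - 4*(-8))*(-69) = (89 + 32)*(-69) = 121*(-69) = -8349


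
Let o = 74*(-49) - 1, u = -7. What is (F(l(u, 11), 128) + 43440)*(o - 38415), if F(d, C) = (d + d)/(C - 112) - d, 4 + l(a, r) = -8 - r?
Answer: -7308602301/4 ≈ -1.8271e+9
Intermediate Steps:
l(a, r) = -12 - r (l(a, r) = -4 + (-8 - r) = -12 - r)
o = -3627 (o = -3626 - 1 = -3627)
F(d, C) = -d + 2*d/(-112 + C) (F(d, C) = (2*d)/(-112 + C) - d = 2*d/(-112 + C) - d = -d + 2*d/(-112 + C))
(F(l(u, 11), 128) + 43440)*(o - 38415) = ((-12 - 1*11)*(114 - 1*128)/(-112 + 128) + 43440)*(-3627 - 38415) = ((-12 - 11)*(114 - 128)/16 + 43440)*(-42042) = (-23*1/16*(-14) + 43440)*(-42042) = (161/8 + 43440)*(-42042) = (347681/8)*(-42042) = -7308602301/4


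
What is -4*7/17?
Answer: -28/17 ≈ -1.6471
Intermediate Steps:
-4*7/17 = -28*1/17 = -28/17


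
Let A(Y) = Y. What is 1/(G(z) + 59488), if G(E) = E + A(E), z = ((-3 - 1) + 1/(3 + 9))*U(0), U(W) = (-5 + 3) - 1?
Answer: 2/119023 ≈ 1.6803e-5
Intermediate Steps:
U(W) = -3 (U(W) = -2 - 1 = -3)
z = 47/4 (z = ((-3 - 1) + 1/(3 + 9))*(-3) = (-4 + 1/12)*(-3) = -47/12*(-3) = 47/4 ≈ 11.750)
G(E) = 2*E (G(E) = E + E = 2*E)
1/(G(z) + 59488) = 1/(2*(47/4) + 59488) = 1/(47/2 + 59488) = 1/(119023/2) = 2/119023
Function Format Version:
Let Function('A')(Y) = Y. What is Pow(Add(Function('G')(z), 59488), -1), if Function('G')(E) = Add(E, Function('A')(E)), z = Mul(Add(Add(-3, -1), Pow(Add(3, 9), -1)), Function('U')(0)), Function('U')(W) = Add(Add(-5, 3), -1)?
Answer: Rational(2, 119023) ≈ 1.6803e-5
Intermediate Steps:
Function('U')(W) = -3 (Function('U')(W) = Add(-2, -1) = -3)
z = Rational(47, 4) (z = Mul(Add(Add(-3, -1), Pow(Add(3, 9), -1)), -3) = Mul(Add(-4, Pow(12, -1)), -3) = Mul(Add(-4, Rational(1, 12)), -3) = Mul(Rational(-47, 12), -3) = Rational(47, 4) ≈ 11.750)
Function('G')(E) = Mul(2, E) (Function('G')(E) = Add(E, E) = Mul(2, E))
Pow(Add(Function('G')(z), 59488), -1) = Pow(Add(Mul(2, Rational(47, 4)), 59488), -1) = Pow(Add(Rational(47, 2), 59488), -1) = Pow(Rational(119023, 2), -1) = Rational(2, 119023)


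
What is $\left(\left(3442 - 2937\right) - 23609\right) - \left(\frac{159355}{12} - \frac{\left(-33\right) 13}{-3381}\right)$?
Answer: $- \frac{492049865}{13524} \approx -36383.0$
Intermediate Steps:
$\left(\left(3442 - 2937\right) - 23609\right) - \left(\frac{159355}{12} - \frac{\left(-33\right) 13}{-3381}\right) = \left(\left(3442 - 2937\right) - 23609\right) - \frac{179591369}{13524} = \left(505 - 23609\right) + \left(\left(\left(\frac{143}{1127} + \frac{869}{12}\right) - 9056\right) - 4296\right) = -23104 + \left(\left(\frac{981079}{13524} - 9056\right) - 4296\right) = -23104 - \frac{179591369}{13524} = - \frac{492049865}{13524}$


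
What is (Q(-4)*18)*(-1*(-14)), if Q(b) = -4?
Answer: -1008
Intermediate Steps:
(Q(-4)*18)*(-1*(-14)) = (-4*18)*(-1*(-14)) = -72*14 = -1008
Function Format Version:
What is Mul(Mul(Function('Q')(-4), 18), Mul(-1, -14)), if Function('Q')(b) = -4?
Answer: -1008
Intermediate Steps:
Mul(Mul(Function('Q')(-4), 18), Mul(-1, -14)) = Mul(Mul(-4, 18), Mul(-1, -14)) = Mul(-72, 14) = -1008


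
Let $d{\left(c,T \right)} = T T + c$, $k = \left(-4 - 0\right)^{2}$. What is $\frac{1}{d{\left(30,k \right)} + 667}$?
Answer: $\frac{1}{953} \approx 0.0010493$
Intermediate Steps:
$k = 16$ ($k = \left(-4 + 0\right)^{2} = \left(-4\right)^{2} = 16$)
$d{\left(c,T \right)} = c + T^{2}$ ($d{\left(c,T \right)} = T^{2} + c = c + T^{2}$)
$\frac{1}{d{\left(30,k \right)} + 667} = \frac{1}{\left(30 + 16^{2}\right) + 667} = \frac{1}{\left(30 + 256\right) + 667} = \frac{1}{286 + 667} = \frac{1}{953}$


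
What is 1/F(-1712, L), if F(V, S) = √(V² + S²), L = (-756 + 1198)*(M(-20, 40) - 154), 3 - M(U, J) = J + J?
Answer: √2606937337/5213874674 ≈ 9.7928e-6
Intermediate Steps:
M(U, J) = 3 - 2*J (M(U, J) = 3 - (J + J) = 3 - 2*J)
L = -102102 (L = (-756 + 1198)*((3 - 2*40) - 154) = 442*((3 - 80) - 154) = 442*(-77 - 154) = 442*(-231) = -102102)
F(V, S) = √(S² + V²)
1/F(-1712, L) = 1/(√((-102102)² + (-1712)²)) = 1/(√(10424818404 + 2930944)) = 1/(√10427749348) = 1/(2*√2606937337) = √2606937337/5213874674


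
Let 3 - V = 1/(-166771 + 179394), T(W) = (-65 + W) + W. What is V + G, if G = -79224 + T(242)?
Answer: -994717647/12623 ≈ -78802.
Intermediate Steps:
T(W) = -65 + 2*W
V = 37868/12623 (V = 3 - 1/(-166771 + 179394) = 3 - 1/12623 = 37868/12623 ≈ 2.9999)
G = -78805 (G = -79224 + (-65 + 2*242) = -79224 + (-65 + 484) = -79224 + 419 = -78805)
V + G = 37868/12623 - 78805 = -994717647/12623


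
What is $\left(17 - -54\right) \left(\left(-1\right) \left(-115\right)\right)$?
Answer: $8165$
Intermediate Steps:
$\left(17 - -54\right) \left(\left(-1\right) \left(-115\right)\right) = \left(17 + \left(\left(\left(-17 + \left(-12 + 10\right)\right) - 1\right) + 74\right)\right) 115 = \left(17 + \left(\left(\left(-17 - 2\right) - 1\right) + 74\right)\right) 115 = \left(17 + \left(\left(-19 - 1\right) + 74\right)\right) 115 = \left(17 + \left(-20 + 74\right)\right) 115 = \left(17 + 54\right) 115 = 71 \cdot 115 = 8165$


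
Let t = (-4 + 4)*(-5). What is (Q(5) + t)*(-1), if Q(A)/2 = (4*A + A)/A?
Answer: -10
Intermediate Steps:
Q(A) = 10 (Q(A) = 2*((4*A + A)/A) = 2*((5*A)/A) = 2*5 = 10)
t = 0 (t = 0*(-5) = 0)
(Q(5) + t)*(-1) = (10 + 0)*(-1) = 10*(-1) = -10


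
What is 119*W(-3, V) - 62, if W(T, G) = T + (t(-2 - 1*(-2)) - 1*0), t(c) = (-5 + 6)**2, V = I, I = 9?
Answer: -300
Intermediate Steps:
V = 9
t(c) = 1 (t(c) = 1**2 = 1)
W(T, G) = 1 + T (W(T, G) = T + (1 - 1*0) = T + (1 + 0) = T + 1 = 1 + T)
119*W(-3, V) - 62 = 119*(1 - 3) - 62 = 119*(-2) - 62 = -238 - 62 = -300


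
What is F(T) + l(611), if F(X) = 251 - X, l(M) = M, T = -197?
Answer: 1059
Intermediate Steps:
F(T) + l(611) = (251 - 1*(-197)) + 611 = (251 + 197) + 611 = 448 + 611 = 1059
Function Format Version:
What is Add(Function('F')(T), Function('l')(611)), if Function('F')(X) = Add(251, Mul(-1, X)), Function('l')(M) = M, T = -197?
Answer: 1059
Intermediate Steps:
Add(Function('F')(T), Function('l')(611)) = Add(Add(251, Mul(-1, -197)), 611) = Add(Add(251, 197), 611) = Add(448, 611) = 1059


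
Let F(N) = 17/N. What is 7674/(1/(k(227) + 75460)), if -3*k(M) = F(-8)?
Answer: 2316341903/4 ≈ 5.7909e+8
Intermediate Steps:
k(M) = 17/24 (k(M) = -17/(3*(-8)) = -17*(-1)/(3*8) = -⅓*(-17/8) = 17/24)
7674/(1/(k(227) + 75460)) = 7674/(1/(17/24 + 75460)) = 7674/(1/(1811057/24)) = 7674/(24/1811057) = 7674*(1811057/24) = 2316341903/4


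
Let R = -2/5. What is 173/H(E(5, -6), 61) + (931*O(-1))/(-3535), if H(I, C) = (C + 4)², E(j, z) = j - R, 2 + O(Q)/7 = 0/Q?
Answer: 1590863/426725 ≈ 3.7281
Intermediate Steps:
O(Q) = -14 (O(Q) = -14 + 7*(0/Q) = -14 + 7*0 = -14 + 0 = -14)
R = -⅖ (R = -2*⅕ = -⅖ ≈ -0.40000)
E(j, z) = ⅖ + j (E(j, z) = j - 1*(-⅖) = j + ⅖ = ⅖ + j)
H(I, C) = (4 + C)²
173/H(E(5, -6), 61) + (931*O(-1))/(-3535) = 173/((4 + 61)²) + (931*(-14))/(-3535) = 173/(65²) - 13034*(-1/3535) = 173/4225 + 1862/505 = 1590863/426725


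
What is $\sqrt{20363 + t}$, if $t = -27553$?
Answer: $i \sqrt{7190} \approx 84.794 i$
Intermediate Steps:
$\sqrt{20363 + t} = \sqrt{20363 - 27553} = \sqrt{-7190} = i \sqrt{7190}$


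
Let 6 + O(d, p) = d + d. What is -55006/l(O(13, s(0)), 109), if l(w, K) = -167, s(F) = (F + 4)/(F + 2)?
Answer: 55006/167 ≈ 329.38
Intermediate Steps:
s(F) = (4 + F)/(2 + F)
O(d, p) = -6 + 2*d (O(d, p) = -6 + (d + d) = -6 + 2*d)
-55006/l(O(13, s(0)), 109) = -55006/(-167) = -55006*(-1/167) = 55006/167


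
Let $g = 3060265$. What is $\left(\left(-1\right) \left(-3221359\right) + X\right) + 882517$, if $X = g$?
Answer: $7164141$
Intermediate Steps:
$X = 3060265$
$\left(\left(-1\right) \left(-3221359\right) + X\right) + 882517 = \left(\left(-1\right) \left(-3221359\right) + 3060265\right) + 882517 = \left(3221359 + 3060265\right) + 882517 = 6281624 + 882517 = 7164141$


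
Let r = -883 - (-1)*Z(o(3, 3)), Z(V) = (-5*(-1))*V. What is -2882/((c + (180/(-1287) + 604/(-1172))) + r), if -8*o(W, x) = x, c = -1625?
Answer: 966023344/841509645 ≈ 1.1480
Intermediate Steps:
o(W, x) = -x/8
Z(V) = 5*V
r = -7079/8 (r = -883 - (-1)*5*(-1/8*3) = -883 - (-1)*5*(-3/8) = -883 - (-1)*(-15)/8 = -883 - 1*15/8 = -883 - 15/8 = -7079/8 ≈ -884.88)
-2882/((c + (180/(-1287) + 604/(-1172))) + r) = -2882/((-1625 + (180/(-1287) + 604/(-1172))) - 7079/8) = -2882/((-1625 + (180*(-1/1287) + 604*(-1/1172))) - 7079/8) = -2882/((-1625 + (-20/143 - 151/293)) - 7079/8) = -2882/((-1625 - 27453/41899) - 7079/8) = -2882/(-68113328/41899 - 7079/8) = -2882/(-841509645/335192) = -2882*(-335192/841509645) = 966023344/841509645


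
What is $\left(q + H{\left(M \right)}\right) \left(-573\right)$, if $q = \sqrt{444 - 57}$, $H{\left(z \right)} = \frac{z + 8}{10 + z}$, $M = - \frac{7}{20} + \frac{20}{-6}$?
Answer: $- \frac{148407}{379} - 1719 \sqrt{43} \approx -11664.0$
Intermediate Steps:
$M = - \frac{221}{60}$ ($M = \left(-7\right) \frac{1}{20} + 20 \left(- \frac{1}{6}\right) = - \frac{7}{20} - \frac{10}{3} = - \frac{221}{60} \approx -3.6833$)
$H{\left(z \right)} = \frac{8 + z}{10 + z}$
$q = 3 \sqrt{43}$ ($q = \sqrt{387} = 3 \sqrt{43} \approx 19.672$)
$\left(q + H{\left(M \right)}\right) \left(-573\right) = \left(3 \sqrt{43} + \frac{8 - \frac{221}{60}}{10 - \frac{221}{60}}\right) \left(-573\right) = \left(3 \sqrt{43} + \frac{1}{\frac{379}{60}} \cdot \frac{259}{60}\right) \left(-573\right) = \left(3 \sqrt{43} + \frac{60}{379} \cdot \frac{259}{60}\right) \left(-573\right) = \left(3 \sqrt{43} + \frac{259}{379}\right) \left(-573\right) = \left(\frac{259}{379} + 3 \sqrt{43}\right) \left(-573\right) = - \frac{148407}{379} - 1719 \sqrt{43}$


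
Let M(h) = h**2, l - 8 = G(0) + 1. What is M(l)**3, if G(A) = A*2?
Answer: 531441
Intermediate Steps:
G(A) = 2*A
l = 9 (l = 8 + (2*0 + 1) = 8 + (0 + 1) = 8 + 1 = 9)
M(l)**3 = (9**2)**3 = 81**3 = 531441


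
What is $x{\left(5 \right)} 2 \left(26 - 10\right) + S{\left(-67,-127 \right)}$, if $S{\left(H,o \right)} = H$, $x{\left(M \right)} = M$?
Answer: $93$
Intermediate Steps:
$x{\left(5 \right)} 2 \left(26 - 10\right) + S{\left(-67,-127 \right)} = 5 \cdot 2 \left(26 - 10\right) - 67 = 5 \cdot 2 \cdot 16 - 67 = 5 \cdot 32 - 67 = 160 - 67 = 93$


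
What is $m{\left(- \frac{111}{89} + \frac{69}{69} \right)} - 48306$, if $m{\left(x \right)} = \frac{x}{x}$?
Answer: $-48305$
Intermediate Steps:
$m{\left(x \right)} = 1$
$m{\left(- \frac{111}{89} + \frac{69}{69} \right)} - 48306 = 1 - 48306 = -48305$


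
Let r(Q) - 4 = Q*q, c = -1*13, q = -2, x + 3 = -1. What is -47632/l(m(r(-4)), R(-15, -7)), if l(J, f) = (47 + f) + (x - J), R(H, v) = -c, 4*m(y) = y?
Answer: -47632/53 ≈ -898.72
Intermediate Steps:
x = -4 (x = -3 - 1 = -4)
c = -13
r(Q) = 4 - 2*Q (r(Q) = 4 + Q*(-2) = 4 - 2*Q)
m(y) = y/4
R(H, v) = 13 (R(H, v) = -1*(-13) = 13)
l(J, f) = 43 + f - J (l(J, f) = (47 + f) + (-4 - J) = 43 + f - J)
-47632/l(m(r(-4)), R(-15, -7)) = -47632/(43 + 13 - (4 - 2*(-4))/4) = -47632/(43 + 13 - (4 + 8)/4) = -47632/(43 + 13 - 12/4) = -47632/(43 + 13 - 1*3) = -47632/(43 + 13 - 3) = -47632/53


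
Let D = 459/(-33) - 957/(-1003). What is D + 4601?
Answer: 50619901/11033 ≈ 4588.0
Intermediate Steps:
D = -142932/11033 (D = 459*(-1/33) - 957*(-1/1003) = -153/11 + 957/1003 = -142932/11033 ≈ -12.955)
D + 4601 = -142932/11033 + 4601 = 50619901/11033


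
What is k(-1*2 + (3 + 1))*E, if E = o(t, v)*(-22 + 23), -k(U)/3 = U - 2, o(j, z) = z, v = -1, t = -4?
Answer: 0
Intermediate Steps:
k(U) = 6 - 3*U (k(U) = -3*(U - 2) = -3*(-2 + U) = 6 - 3*U)
E = -1 (E = -(-22 + 23) = -1*1 = -1)
k(-1*2 + (3 + 1))*E = (6 - 3*(-1*2 + (3 + 1)))*(-1) = (6 - 3*(-2 + 4))*(-1) = (6 - 3*2)*(-1) = (6 - 6)*(-1) = 0*(-1) = 0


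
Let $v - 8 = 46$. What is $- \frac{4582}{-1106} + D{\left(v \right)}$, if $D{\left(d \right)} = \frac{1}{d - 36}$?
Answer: $\frac{529}{126} \approx 4.1984$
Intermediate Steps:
$v = 54$ ($v = 8 + 46 = 54$)
$D{\left(d \right)} = \frac{1}{-36 + d}$
$- \frac{4582}{-1106} + D{\left(v \right)} = - \frac{4582}{-1106} + \frac{1}{-36 + 54} = \left(-4582\right) \left(- \frac{1}{1106}\right) + \frac{1}{18} = \frac{29}{7} + \frac{1}{18} = \frac{529}{126}$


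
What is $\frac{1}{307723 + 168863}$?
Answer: $\frac{1}{476586} \approx 2.0983 \cdot 10^{-6}$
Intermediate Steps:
$\frac{1}{307723 + 168863} = \frac{1}{476586}$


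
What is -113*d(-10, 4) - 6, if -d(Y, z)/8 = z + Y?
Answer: -5430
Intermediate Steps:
d(Y, z) = -8*Y - 8*z (d(Y, z) = -8*(z + Y) = -8*(Y + z) = -8*Y - 8*z)
-113*d(-10, 4) - 6 = -113*(-8*(-10) - 8*4) - 6 = -113*(80 - 32) - 6 = -113*48 - 6 = -5424 - 6 = -5430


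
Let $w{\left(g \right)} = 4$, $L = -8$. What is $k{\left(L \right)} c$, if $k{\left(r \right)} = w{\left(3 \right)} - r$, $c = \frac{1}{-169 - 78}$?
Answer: $- \frac{12}{247} \approx -0.048583$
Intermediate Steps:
$c = - \frac{1}{247}$ ($c = \frac{1}{-247} = - \frac{1}{247} \approx -0.0040486$)
$k{\left(r \right)} = 4 - r$
$k{\left(L \right)} c = \left(4 - -8\right) \left(- \frac{1}{247}\right) = \left(4 + 8\right) \left(- \frac{1}{247}\right) = 12 \left(- \frac{1}{247}\right) = - \frac{12}{247}$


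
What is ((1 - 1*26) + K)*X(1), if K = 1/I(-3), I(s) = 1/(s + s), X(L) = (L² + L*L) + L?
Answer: -93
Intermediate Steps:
X(L) = L + 2*L² (X(L) = (L² + L²) + L = 2*L² + L = L + 2*L²)
I(s) = 1/(2*s)
K = -6 (K = 1/((½)/(-3)) = 1/((½)*(-⅓)) = 1/(-⅙) = -6)
((1 - 1*26) + K)*X(1) = ((1 - 1*26) - 6)*(1*(1 + 2*1)) = ((1 - 26) - 6)*(1*(1 + 2)) = (-25 - 6)*(1*3) = -31*3 = -93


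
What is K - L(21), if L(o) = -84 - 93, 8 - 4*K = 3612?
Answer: -724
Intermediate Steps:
K = -901 (K = 2 - ¼*3612 = 2 - 903 = -901)
L(o) = -177
K - L(21) = -901 - 1*(-177) = -901 + 177 = -724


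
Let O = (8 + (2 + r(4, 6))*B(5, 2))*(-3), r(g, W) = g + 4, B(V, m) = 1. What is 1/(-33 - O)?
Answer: 1/21 ≈ 0.047619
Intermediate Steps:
r(g, W) = 4 + g
O = -54 (O = (8 + (2 + (4 + 4))*1)*(-3) = (8 + (2 + 8)*1)*(-3) = (8 + 10*1)*(-3) = (8 + 10)*(-3) = 18*(-3) = -54)
1/(-33 - O) = 1/(-33 - 1*(-54)) = 1/(-33 + 54) = 1/21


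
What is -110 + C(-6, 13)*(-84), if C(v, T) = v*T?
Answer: 6442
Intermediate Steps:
C(v, T) = T*v
-110 + C(-6, 13)*(-84) = -110 + (13*(-6))*(-84) = -110 - 78*(-84) = -110 + 6552 = 6442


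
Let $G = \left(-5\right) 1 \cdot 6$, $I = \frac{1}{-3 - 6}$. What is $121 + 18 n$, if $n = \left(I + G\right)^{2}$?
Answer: $\frac{147971}{9} \approx 16441.0$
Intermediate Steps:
$I = - \frac{1}{9}$ ($I = \frac{1}{-9} = - \frac{1}{9} \approx -0.11111$)
$G = -30$ ($G = \left(-5\right) 6 = -30$)
$n = \frac{73441}{81}$ ($n = \left(- \frac{1}{9} - 30\right)^{2} = \left(- \frac{271}{9}\right)^{2} = \frac{73441}{81} \approx 906.68$)
$121 + 18 n = 121 + 18 \cdot \frac{73441}{81} = 121 + \frac{146882}{9} = \frac{147971}{9}$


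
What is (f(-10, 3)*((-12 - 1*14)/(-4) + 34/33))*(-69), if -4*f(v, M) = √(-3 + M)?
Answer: 0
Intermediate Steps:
f(v, M) = -√(-3 + M)/4
(f(-10, 3)*((-12 - 1*14)/(-4) + 34/33))*(-69) = ((-√(-3 + 3)/4)*((-12 - 1*14)/(-4) + 34/33))*(-69) = ((-√0/4)*((-12 - 14)*(-¼) + 34*(1/33)))*(-69) = ((-¼*0)*(-26*(-¼) + 34/33))*(-69) = (0*(13/2 + 34/33))*(-69) = (0*(497/66))*(-69) = 0*(-69) = 0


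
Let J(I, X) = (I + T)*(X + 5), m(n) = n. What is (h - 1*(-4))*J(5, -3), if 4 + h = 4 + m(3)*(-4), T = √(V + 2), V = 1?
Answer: -80 - 16*√3 ≈ -107.71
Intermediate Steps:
T = √3 (T = √(1 + 2) = √3 ≈ 1.7320)
J(I, X) = (5 + X)*(I + √3) (J(I, X) = (I + √3)*(X + 5) = (I + √3)*(5 + X) = (5 + X)*(I + √3))
h = -12 (h = -4 + (4 + 3*(-4)) = -4 + (4 - 12) = -4 - 8 = -12)
(h - 1*(-4))*J(5, -3) = (-12 - 1*(-4))*(5*5 + 5*√3 + 5*(-3) - 3*√3) = (-12 + 4)*(25 + 5*√3 - 15 - 3*√3) = -8*(10 + 2*√3) = -80 - 16*√3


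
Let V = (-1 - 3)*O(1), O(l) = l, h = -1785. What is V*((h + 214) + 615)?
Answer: 3824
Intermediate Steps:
V = -4 (V = (-1 - 3)*1 = -4*1 = -4)
V*((h + 214) + 615) = -4*((-1785 + 214) + 615) = -4*(-1571 + 615) = -4*(-956) = 3824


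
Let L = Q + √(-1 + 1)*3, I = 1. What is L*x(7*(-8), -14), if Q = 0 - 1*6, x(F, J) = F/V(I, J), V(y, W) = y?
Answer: 336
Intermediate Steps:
x(F, J) = F (x(F, J) = F/1 = F*1 = F)
Q = -6 (Q = 0 - 6 = -6)
L = -6 (L = -6 + √(-1 + 1)*3 = -6 + √0*3 = -6 + 0*3 = -6 + 0 = -6)
L*x(7*(-8), -14) = -42*(-8) = -6*(-56) = 336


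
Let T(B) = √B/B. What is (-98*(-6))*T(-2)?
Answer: -294*I*√2 ≈ -415.78*I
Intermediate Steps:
T(B) = B^(-½)
(-98*(-6))*T(-2) = (-98*(-6))/√(-2) = 588*(-I*√2/2) = -294*I*√2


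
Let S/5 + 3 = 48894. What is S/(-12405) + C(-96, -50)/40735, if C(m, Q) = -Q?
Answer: -132763389/6737569 ≈ -19.705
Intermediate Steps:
S = 244455 (S = -15 + 5*48894 = -15 + 244470 = 244455)
S/(-12405) + C(-96, -50)/40735 = 244455/(-12405) - 1*(-50)/40735 = 244455*(-1/12405) + 50*(1/40735) = -16297/827 + 10/8147 = -132763389/6737569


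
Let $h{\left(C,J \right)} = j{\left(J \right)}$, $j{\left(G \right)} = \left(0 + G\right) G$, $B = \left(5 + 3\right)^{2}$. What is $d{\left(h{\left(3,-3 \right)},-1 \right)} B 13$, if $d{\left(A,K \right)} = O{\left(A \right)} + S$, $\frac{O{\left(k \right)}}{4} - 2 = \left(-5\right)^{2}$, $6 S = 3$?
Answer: $90272$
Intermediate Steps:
$S = \frac{1}{2}$ ($S = \frac{1}{6} \cdot 3 = \frac{1}{2} \approx 0.5$)
$B = 64$ ($B = 8^{2} = 64$)
$O{\left(k \right)} = 108$ ($O{\left(k \right)} = 8 + 4 \left(-5\right)^{2} = 8 + 4 \cdot 25 = 8 + 100 = 108$)
$j{\left(G \right)} = G^{2}$ ($j{\left(G \right)} = G G = G^{2}$)
$h{\left(C,J \right)} = J^{2}$
$d{\left(A,K \right)} = \frac{217}{2}$ ($d{\left(A,K \right)} = 108 + \frac{1}{2} = \frac{217}{2}$)
$d{\left(h{\left(3,-3 \right)},-1 \right)} B 13 = \frac{217}{2} \cdot 64 \cdot 13 = 6944 \cdot 13 = 90272$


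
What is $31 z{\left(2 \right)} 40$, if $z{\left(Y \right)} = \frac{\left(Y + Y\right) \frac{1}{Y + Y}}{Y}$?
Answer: $620$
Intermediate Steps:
$z{\left(Y \right)} = \frac{1}{Y}$ ($z{\left(Y \right)} = \frac{2 Y \frac{1}{2 Y}}{Y} = 1 \frac{1}{Y} = \frac{1}{Y}$)
$31 z{\left(2 \right)} 40 = \frac{31}{2} \cdot 40 = 620$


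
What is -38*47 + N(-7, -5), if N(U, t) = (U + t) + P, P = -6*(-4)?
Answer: -1774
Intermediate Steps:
P = 24
N(U, t) = 24 + U + t (N(U, t) = (U + t) + 24 = 24 + U + t)
-38*47 + N(-7, -5) = -38*47 + (24 - 7 - 5) = -1786 + 12 = -1774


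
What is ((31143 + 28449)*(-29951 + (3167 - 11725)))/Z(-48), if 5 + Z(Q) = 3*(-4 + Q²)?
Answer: -2294828328/6895 ≈ -3.3283e+5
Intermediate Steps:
Z(Q) = -17 + 3*Q² (Z(Q) = -5 + 3*(-4 + Q²) = -5 + (-12 + 3*Q²) = -17 + 3*Q²)
((31143 + 28449)*(-29951 + (3167 - 11725)))/Z(-48) = ((31143 + 28449)*(-29951 + (3167 - 11725)))/(-17 + 3*(-48)²) = (59592*(-29951 - 8558))/(-17 + 3*2304) = (59592*(-38509))/(-17 + 6912) = -2294828328/6895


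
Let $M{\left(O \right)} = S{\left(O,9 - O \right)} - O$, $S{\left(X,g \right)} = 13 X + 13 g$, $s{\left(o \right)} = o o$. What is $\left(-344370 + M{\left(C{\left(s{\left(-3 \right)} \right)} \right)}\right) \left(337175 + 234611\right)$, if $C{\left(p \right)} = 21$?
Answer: $-196851053364$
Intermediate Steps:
$s{\left(o \right)} = o^{2}$
$M{\left(O \right)} = 117 - O$ ($M{\left(O \right)} = \left(13 O + 13 \left(9 - O\right)\right) - O = \left(13 O - \left(-117 + 13 O\right)\right) - O = 117 - O$)
$\left(-344370 + M{\left(C{\left(s{\left(-3 \right)} \right)} \right)}\right) \left(337175 + 234611\right) = \left(-344370 + \left(117 - 21\right)\right) \left(337175 + 234611\right) = \left(-344370 + \left(117 - 21\right)\right) 571786 = \left(-344370 + 96\right) 571786 = \left(-344274\right) 571786 = -196851053364$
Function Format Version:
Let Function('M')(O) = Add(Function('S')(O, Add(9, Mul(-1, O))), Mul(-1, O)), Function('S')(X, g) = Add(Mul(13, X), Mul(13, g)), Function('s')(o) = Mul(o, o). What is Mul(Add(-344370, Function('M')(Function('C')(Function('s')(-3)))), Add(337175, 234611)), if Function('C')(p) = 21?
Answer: -196851053364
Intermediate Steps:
Function('s')(o) = Pow(o, 2)
Function('M')(O) = Add(117, Mul(-1, O)) (Function('M')(O) = Add(Add(Mul(13, O), Mul(13, Add(9, Mul(-1, O)))), Mul(-1, O)) = Add(Add(Mul(13, O), Add(117, Mul(-13, O))), Mul(-1, O)) = Add(117, Mul(-1, O)))
Mul(Add(-344370, Function('M')(Function('C')(Function('s')(-3)))), Add(337175, 234611)) = Mul(Add(-344370, Add(117, Mul(-1, 21))), Add(337175, 234611)) = Mul(Add(-344370, Add(117, -21)), 571786) = Mul(Add(-344370, 96), 571786) = Mul(-344274, 571786) = -196851053364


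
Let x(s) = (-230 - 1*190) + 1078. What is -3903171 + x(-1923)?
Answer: -3902513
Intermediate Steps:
x(s) = 658 (x(s) = (-230 - 190) + 1078 = -420 + 1078 = 658)
-3903171 + x(-1923) = -3903171 + 658 = -3902513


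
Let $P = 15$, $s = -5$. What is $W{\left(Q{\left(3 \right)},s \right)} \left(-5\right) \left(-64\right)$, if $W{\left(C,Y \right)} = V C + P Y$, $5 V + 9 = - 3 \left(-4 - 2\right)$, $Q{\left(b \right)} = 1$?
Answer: $-23424$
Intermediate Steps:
$V = \frac{9}{5}$ ($V = - \frac{9}{5} + \frac{\left(-3\right) \left(-4 - 2\right)}{5} = - \frac{9}{5} + \frac{\left(-3\right) \left(-6\right)}{5} = - \frac{9}{5} + \frac{1}{5} \cdot 18 = - \frac{9}{5} + \frac{18}{5} = \frac{9}{5} \approx 1.8$)
$W{\left(C,Y \right)} = 15 Y + \frac{9 C}{5}$ ($W{\left(C,Y \right)} = \frac{9 C}{5} + 15 Y = 15 Y + \frac{9 C}{5}$)
$W{\left(Q{\left(3 \right)},s \right)} \left(-5\right) \left(-64\right) = \left(15 \left(-5\right) + \frac{9}{5} \cdot 1\right) \left(-5\right) \left(-64\right) = \left(-75 + \frac{9}{5}\right) \left(-5\right) \left(-64\right) = \left(- \frac{366}{5}\right) \left(-5\right) \left(-64\right) = 366 \left(-64\right) = -23424$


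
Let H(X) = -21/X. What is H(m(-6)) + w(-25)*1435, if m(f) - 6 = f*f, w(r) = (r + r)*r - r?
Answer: 3659249/2 ≈ 1.8296e+6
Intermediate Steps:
w(r) = -r + 2*r² (w(r) = (2*r)*r - r = 2*r² - r = -r + 2*r²)
m(f) = 6 + f² (m(f) = 6 + f*f = 6 + f²)
H(m(-6)) + w(-25)*1435 = -21/(6 + (-6)²) - 25*(-1 + 2*(-25))*1435 = -21/(6 + 36) - 25*(-1 - 50)*1435 = -21/42 - 25*(-51)*1435 = -21*1/42 + 1275*1435 = -½ + 1829625 = 3659249/2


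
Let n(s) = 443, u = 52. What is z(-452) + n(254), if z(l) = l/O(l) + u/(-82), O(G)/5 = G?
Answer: 90726/205 ≈ 442.57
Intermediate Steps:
O(G) = 5*G
z(l) = -89/205 (z(l) = l/((5*l)) + 52/(-82) = l*(1/(5*l)) + 52*(-1/82) = ⅕ - 26/41 = -89/205)
z(-452) + n(254) = -89/205 + 443 = 90726/205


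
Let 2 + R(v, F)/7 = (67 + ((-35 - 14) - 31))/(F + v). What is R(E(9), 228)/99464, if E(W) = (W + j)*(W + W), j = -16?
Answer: -1519/10145328 ≈ -0.00014972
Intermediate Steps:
E(W) = 2*W*(-16 + W) (E(W) = (W - 16)*(W + W) = (-16 + W)*(2*W) = 2*W*(-16 + W))
R(v, F) = -14 - 91/(F + v) (R(v, F) = -14 + 7*((67 + ((-35 - 14) - 31))/(F + v)) = -14 + 7*((67 + (-49 - 31))/(F + v)) = -14 + 7*((67 - 80)/(F + v)) = -14 + 7*(-13/(F + v)) = -14 - 91/(F + v))
R(E(9), 228)/99464 = (7*(-13 - 2*228 - 4*9*(-16 + 9))/(228 + 2*9*(-16 + 9)))/99464 = (7*(-13 - 456 - 4*9*(-7))/(228 + 2*9*(-7)))*(1/99464) = (7*(-13 - 456 - 2*(-126))/(228 - 126))*(1/99464) = (7*(-13 - 456 + 252)/102)*(1/99464) = (7*(1/102)*(-217))*(1/99464) = -1519/102*1/99464 = -1519/10145328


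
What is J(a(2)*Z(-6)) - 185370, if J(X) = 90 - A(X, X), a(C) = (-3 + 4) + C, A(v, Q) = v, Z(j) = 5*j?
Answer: -185190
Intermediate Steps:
a(C) = 1 + C
J(X) = 90 - X
J(a(2)*Z(-6)) - 185370 = (90 - (1 + 2)*5*(-6)) - 185370 = (90 - 3*(-30)) - 185370 = (90 - 1*(-90)) - 185370 = (90 + 90) - 185370 = 180 - 185370 = -185190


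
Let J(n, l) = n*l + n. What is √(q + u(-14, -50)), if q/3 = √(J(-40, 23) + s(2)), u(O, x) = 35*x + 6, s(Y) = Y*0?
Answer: 2*√(-436 + 6*I*√15) ≈ 1.1125 + 41.776*I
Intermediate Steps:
s(Y) = 0
u(O, x) = 6 + 35*x
J(n, l) = n + l*n (J(n, l) = l*n + n = n + l*n)
q = 24*I*√15 (q = 3*√(-40*(1 + 23) + 0) = 3*√(-40*24 + 0) = 3*√(-960 + 0) = 3*√(-960) = 3*(8*I*√15) = 24*I*√15 ≈ 92.952*I)
√(q + u(-14, -50)) = √(24*I*√15 + (6 + 35*(-50))) = √(24*I*√15 + (6 - 1750)) = √(24*I*√15 - 1744) = √(-1744 + 24*I*√15)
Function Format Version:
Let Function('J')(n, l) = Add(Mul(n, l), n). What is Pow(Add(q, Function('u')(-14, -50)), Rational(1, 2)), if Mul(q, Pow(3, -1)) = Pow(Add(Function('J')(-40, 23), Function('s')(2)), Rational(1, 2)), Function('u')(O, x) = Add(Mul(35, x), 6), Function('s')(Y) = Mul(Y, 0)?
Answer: Mul(2, Pow(Add(-436, Mul(6, I, Pow(15, Rational(1, 2)))), Rational(1, 2))) ≈ Add(1.1125, Mul(41.776, I))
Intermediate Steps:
Function('s')(Y) = 0
Function('u')(O, x) = Add(6, Mul(35, x))
Function('J')(n, l) = Add(n, Mul(l, n)) (Function('J')(n, l) = Add(Mul(l, n), n) = Add(n, Mul(l, n)))
q = Mul(24, I, Pow(15, Rational(1, 2))) (q = Mul(3, Pow(Add(Mul(-40, Add(1, 23)), 0), Rational(1, 2))) = Mul(3, Pow(Add(Mul(-40, 24), 0), Rational(1, 2))) = Mul(3, Pow(Add(-960, 0), Rational(1, 2))) = Mul(3, Pow(-960, Rational(1, 2))) = Mul(3, Mul(8, I, Pow(15, Rational(1, 2)))) = Mul(24, I, Pow(15, Rational(1, 2))) ≈ Mul(92.952, I))
Pow(Add(q, Function('u')(-14, -50)), Rational(1, 2)) = Pow(Add(Mul(24, I, Pow(15, Rational(1, 2))), Add(6, Mul(35, -50))), Rational(1, 2)) = Pow(Add(Mul(24, I, Pow(15, Rational(1, 2))), Add(6, -1750)), Rational(1, 2)) = Pow(Add(Mul(24, I, Pow(15, Rational(1, 2))), -1744), Rational(1, 2)) = Pow(Add(-1744, Mul(24, I, Pow(15, Rational(1, 2)))), Rational(1, 2))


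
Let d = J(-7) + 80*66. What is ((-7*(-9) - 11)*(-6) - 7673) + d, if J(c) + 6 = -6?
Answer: -2717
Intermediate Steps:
J(c) = -12 (J(c) = -6 - 6 = -12)
d = 5268 (d = -12 + 80*66 = -12 + 5280 = 5268)
((-7*(-9) - 11)*(-6) - 7673) + d = ((-7*(-9) - 11)*(-6) - 7673) + 5268 = ((63 - 11)*(-6) - 7673) + 5268 = (52*(-6) - 7673) + 5268 = (-312 - 7673) + 5268 = -7985 + 5268 = -2717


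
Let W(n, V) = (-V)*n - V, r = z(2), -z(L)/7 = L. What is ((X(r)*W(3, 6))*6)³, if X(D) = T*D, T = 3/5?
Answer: 221225582592/125 ≈ 1.7698e+9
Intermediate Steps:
z(L) = -7*L
r = -14 (r = -7*2 = -14)
W(n, V) = -V - V*n (W(n, V) = -V*n - V = -V - V*n)
T = ⅗ (T = 3*(⅕) = ⅗ ≈ 0.60000)
X(D) = 3*D/5
((X(r)*W(3, 6))*6)³ = ((((⅗)*(-14))*(-1*6*(1 + 3)))*6)³ = (-(-42)*6*4/5*6)³ = (-42/5*(-24)*6)³ = ((1008/5)*6)³ = (6048/5)³ = 221225582592/125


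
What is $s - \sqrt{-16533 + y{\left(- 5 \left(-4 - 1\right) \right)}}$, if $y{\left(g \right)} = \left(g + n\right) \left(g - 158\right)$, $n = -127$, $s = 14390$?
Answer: $14390 - i \sqrt{2967} \approx 14390.0 - 54.47 i$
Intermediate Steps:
$y{\left(g \right)} = \left(-158 + g\right) \left(-127 + g\right)$ ($y{\left(g \right)} = \left(g - 127\right) \left(g - 158\right) = \left(-127 + g\right) \left(-158 + g\right) = \left(-158 + g\right) \left(-127 + g\right)$)
$s - \sqrt{-16533 + y{\left(- 5 \left(-4 - 1\right) \right)}} = 14390 - \sqrt{-16533 + \left(20066 + \left(- 5 \left(-4 - 1\right)\right)^{2} - 285 \left(- 5 \left(-4 - 1\right)\right)\right)} = 14390 - \sqrt{-16533 + \left(20066 + \left(\left(-5\right) \left(-5\right)\right)^{2} - 285 \left(\left(-5\right) \left(-5\right)\right)\right)} = 14390 - \sqrt{-16533 + \left(20066 + 25^{2} - 7125\right)} = 14390 - \sqrt{-16533 + \left(20066 + 625 - 7125\right)} = 14390 - \sqrt{-16533 + 13566} = 14390 - \sqrt{-2967} = 14390 - i \sqrt{2967}$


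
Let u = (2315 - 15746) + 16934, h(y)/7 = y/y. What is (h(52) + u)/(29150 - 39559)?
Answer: -3510/10409 ≈ -0.33721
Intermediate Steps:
h(y) = 7 (h(y) = 7*(y/y) = 7*1 = 7)
u = 3503 (u = -13431 + 16934 = 3503)
(h(52) + u)/(29150 - 39559) = (7 + 3503)/(29150 - 39559) = 3510/(-10409) = 3510*(-1/10409) = -3510/10409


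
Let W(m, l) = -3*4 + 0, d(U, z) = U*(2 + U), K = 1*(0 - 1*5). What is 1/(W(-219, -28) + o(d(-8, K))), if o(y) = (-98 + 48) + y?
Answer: -1/14 ≈ -0.071429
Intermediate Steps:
K = -5 (K = 1*(0 - 5) = 1*(-5) = -5)
W(m, l) = -12 (W(m, l) = -12 + 0 = -12)
o(y) = -50 + y
1/(W(-219, -28) + o(d(-8, K))) = 1/(-12 + (-50 - 8*(2 - 8))) = 1/(-12 + (-50 - 8*(-6))) = 1/(-12 + (-50 + 48)) = 1/(-12 - 2) = 1/(-14) = -1/14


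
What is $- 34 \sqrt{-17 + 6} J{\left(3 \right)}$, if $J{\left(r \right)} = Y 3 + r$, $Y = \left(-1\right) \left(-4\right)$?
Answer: $- 510 i \sqrt{11} \approx - 1691.5 i$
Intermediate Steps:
$Y = 4$
$J{\left(r \right)} = 12 + r$ ($J{\left(r \right)} = 4 \cdot 3 + r = 12 + r$)
$- 34 \sqrt{-17 + 6} J{\left(3 \right)} = - 34 \sqrt{-17 + 6} \left(12 + 3\right) = - 34 \sqrt{-11} \cdot 15 = - 34 i \sqrt{11} \cdot 15 = - 510 i \sqrt{11}$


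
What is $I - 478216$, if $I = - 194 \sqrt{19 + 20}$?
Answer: $-478216 - 194 \sqrt{39} \approx -4.7943 \cdot 10^{5}$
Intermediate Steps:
$I = - 194 \sqrt{39} \approx -1211.5$
$I - 478216 = - 194 \sqrt{39} - 478216 = -478216 - 194 \sqrt{39}$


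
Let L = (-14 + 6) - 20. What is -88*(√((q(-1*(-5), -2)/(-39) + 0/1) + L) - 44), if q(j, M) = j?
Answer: 3872 - 88*I*√42783/39 ≈ 3872.0 - 466.72*I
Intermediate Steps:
L = -28 (L = -8 - 20 = -28)
-88*(√((q(-1*(-5), -2)/(-39) + 0/1) + L) - 44) = -88*(√((-1*(-5)/(-39) + 0/1) - 28) - 44) = -88*(√((5*(-1/39) + 0*1) - 28) - 44) = -88*(√((-5/39 + 0) - 28) - 44) = -88*(√(-5/39 - 28) - 44) = -88*(√(-1097/39) - 44) = -88*(I*√42783/39 - 44) = -88*(-44 + I*√42783/39) = 3872 - 88*I*√42783/39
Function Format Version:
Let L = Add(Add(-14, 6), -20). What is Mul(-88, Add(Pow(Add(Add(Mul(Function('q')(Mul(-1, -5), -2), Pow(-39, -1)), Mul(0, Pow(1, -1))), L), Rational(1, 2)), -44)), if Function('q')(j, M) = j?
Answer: Add(3872, Mul(Rational(-88, 39), I, Pow(42783, Rational(1, 2)))) ≈ Add(3872.0, Mul(-466.72, I))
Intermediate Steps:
L = -28 (L = Add(-8, -20) = -28)
Mul(-88, Add(Pow(Add(Add(Mul(Function('q')(Mul(-1, -5), -2), Pow(-39, -1)), Mul(0, Pow(1, -1))), L), Rational(1, 2)), -44)) = Mul(-88, Add(Pow(Add(Add(Mul(Mul(-1, -5), Pow(-39, -1)), Mul(0, Pow(1, -1))), -28), Rational(1, 2)), -44)) = Mul(-88, Add(Pow(Add(Add(Mul(5, Rational(-1, 39)), Mul(0, 1)), -28), Rational(1, 2)), -44)) = Mul(-88, Add(Pow(Add(Add(Rational(-5, 39), 0), -28), Rational(1, 2)), -44)) = Mul(-88, Add(Pow(Add(Rational(-5, 39), -28), Rational(1, 2)), -44)) = Mul(-88, Add(Pow(Rational(-1097, 39), Rational(1, 2)), -44)) = Mul(-88, Add(Mul(Rational(1, 39), I, Pow(42783, Rational(1, 2))), -44)) = Mul(-88, Add(-44, Mul(Rational(1, 39), I, Pow(42783, Rational(1, 2))))) = Add(3872, Mul(Rational(-88, 39), I, Pow(42783, Rational(1, 2))))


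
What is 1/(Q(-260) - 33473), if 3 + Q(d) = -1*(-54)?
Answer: -1/33422 ≈ -2.9920e-5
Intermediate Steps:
Q(d) = 51 (Q(d) = -3 - 1*(-54) = -3 + 54 = 51)
1/(Q(-260) - 33473) = 1/(51 - 33473) = 1/(-33422) = -1/33422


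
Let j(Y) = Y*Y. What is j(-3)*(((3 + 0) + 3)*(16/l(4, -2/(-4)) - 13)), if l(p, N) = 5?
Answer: -2646/5 ≈ -529.20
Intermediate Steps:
j(Y) = Y²
j(-3)*(((3 + 0) + 3)*(16/l(4, -2/(-4)) - 13)) = (-3)²*(((3 + 0) + 3)*(16/5 - 13)) = 9*((3 + 3)*(16*(⅕) - 13)) = 9*(6*(16/5 - 13)) = 9*(6*(-49/5)) = 9*(-294/5) = -2646/5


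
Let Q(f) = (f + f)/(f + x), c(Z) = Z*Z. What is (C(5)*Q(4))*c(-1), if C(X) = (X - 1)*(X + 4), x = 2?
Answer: 48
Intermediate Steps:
c(Z) = Z**2
C(X) = (-1 + X)*(4 + X)
Q(f) = 2*f/(2 + f) (Q(f) = (f + f)/(f + 2) = (2*f)/(2 + f) = 2*f/(2 + f))
(C(5)*Q(4))*c(-1) = ((-4 + 5**2 + 3*5)*(2*4/(2 + 4)))*(-1)**2 = ((-4 + 25 + 15)*(2*4/6))*1 = (36*(2*4*(1/6)))*1 = (36*(4/3))*1 = 48*1 = 48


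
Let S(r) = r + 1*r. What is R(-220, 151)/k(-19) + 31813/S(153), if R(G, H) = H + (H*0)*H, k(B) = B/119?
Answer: -4894067/5814 ≈ -841.77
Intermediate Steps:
S(r) = 2*r (S(r) = r + r = 2*r)
k(B) = B/119 (k(B) = B*(1/119) = B/119)
R(G, H) = H (R(G, H) = H + 0*H = H + 0 = H)
R(-220, 151)/k(-19) + 31813/S(153) = 151/(((1/119)*(-19))) + 31813/((2*153)) = 151/(-19/119) + 31813/306 = 151*(-119/19) + 31813*(1/306) = -17969/19 + 31813/306 = -4894067/5814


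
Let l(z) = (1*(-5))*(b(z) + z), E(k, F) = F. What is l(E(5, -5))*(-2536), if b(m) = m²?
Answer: 253600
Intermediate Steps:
l(z) = -5*z - 5*z² (l(z) = (1*(-5))*(z² + z) = -5*(z + z²) = -5*z - 5*z²)
l(E(5, -5))*(-2536) = (5*(-5)*(-1 - 1*(-5)))*(-2536) = (5*(-5)*(-1 + 5))*(-2536) = (5*(-5)*4)*(-2536) = -100*(-2536) = 253600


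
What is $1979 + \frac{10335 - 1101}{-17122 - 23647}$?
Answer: $\frac{80672617}{40769} \approx 1978.8$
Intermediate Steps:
$1979 + \frac{10335 - 1101}{-17122 - 23647} = 1979 + \frac{9234}{-40769} = 1979 + 9234 \left(- \frac{1}{40769}\right) = 1979 - \frac{9234}{40769} = \frac{80672617}{40769}$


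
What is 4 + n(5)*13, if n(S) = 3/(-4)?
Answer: -23/4 ≈ -5.7500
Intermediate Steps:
n(S) = -3/4 (n(S) = 3*(-1/4) = -3/4)
4 + n(5)*13 = 4 - 3/4*13 = 4 - 39/4 = -23/4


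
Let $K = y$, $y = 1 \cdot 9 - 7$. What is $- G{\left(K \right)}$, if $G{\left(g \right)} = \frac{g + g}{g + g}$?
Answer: $-1$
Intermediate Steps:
$y = 2$ ($y = 9 - 7 = 2$)
$K = 2$
$G{\left(g \right)} = 1$ ($G{\left(g \right)} = \frac{2 g}{2 g} = 2 g \frac{1}{2 g} = 1$)
$- G{\left(K \right)} = \left(-1\right) 1 = -1$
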